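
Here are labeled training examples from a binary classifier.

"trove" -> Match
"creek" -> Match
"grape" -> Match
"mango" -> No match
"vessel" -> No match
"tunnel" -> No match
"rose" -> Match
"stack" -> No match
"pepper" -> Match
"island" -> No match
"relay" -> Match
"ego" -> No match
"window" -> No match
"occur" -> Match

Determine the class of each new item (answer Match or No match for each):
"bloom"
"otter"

No match, Match

'Match' ⟺ contains 'r'.
"bloom" — no 'r', hence No match.
"otter" — has 'r', hence Match.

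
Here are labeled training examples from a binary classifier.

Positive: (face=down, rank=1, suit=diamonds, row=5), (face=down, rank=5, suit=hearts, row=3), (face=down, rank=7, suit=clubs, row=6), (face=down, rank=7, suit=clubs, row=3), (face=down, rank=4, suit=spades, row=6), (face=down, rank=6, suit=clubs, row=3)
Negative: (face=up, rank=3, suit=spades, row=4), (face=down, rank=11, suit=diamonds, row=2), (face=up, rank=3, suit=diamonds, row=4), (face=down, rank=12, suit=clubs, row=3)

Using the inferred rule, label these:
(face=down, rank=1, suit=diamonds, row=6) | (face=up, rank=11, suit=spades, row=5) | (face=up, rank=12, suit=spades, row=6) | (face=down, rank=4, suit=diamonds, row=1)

The pattern is that an item is 'Positive' exactly when: face is down AND rank ≤ 7.

Positive, Negative, Negative, Positive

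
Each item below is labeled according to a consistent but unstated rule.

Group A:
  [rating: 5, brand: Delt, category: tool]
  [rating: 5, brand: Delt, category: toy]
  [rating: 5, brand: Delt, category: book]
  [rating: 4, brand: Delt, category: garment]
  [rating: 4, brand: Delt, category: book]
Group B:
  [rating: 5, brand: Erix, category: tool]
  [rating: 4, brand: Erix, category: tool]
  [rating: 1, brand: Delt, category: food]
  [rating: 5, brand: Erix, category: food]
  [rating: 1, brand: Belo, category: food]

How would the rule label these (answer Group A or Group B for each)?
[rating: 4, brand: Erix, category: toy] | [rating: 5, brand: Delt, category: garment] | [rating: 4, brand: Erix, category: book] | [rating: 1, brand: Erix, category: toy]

Group B, Group A, Group B, Group B

The pattern is that an item is 'Group A' exactly when: brand is Delt AND rating ≥ 4.
[rating: 4, brand: Erix, category: toy]: Group B (brand is Erix, rating = 4). [rating: 5, brand: Delt, category: garment]: Group A (brand is Delt, rating = 5). [rating: 4, brand: Erix, category: book]: Group B (brand is Erix, rating = 4). [rating: 1, brand: Erix, category: toy]: Group B (brand is Erix, rating = 1).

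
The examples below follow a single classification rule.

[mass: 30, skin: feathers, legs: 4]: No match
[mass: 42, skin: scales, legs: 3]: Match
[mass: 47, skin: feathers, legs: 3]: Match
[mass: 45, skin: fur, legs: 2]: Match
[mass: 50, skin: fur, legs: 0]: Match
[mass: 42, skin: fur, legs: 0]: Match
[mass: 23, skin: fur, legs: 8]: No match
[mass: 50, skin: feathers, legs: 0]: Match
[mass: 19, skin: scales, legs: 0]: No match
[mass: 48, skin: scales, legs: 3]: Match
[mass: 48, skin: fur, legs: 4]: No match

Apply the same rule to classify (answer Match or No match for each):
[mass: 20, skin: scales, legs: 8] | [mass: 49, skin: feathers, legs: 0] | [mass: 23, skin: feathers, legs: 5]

No match, Match, No match

A rule that fits every label: mass ≥ 23 AND legs ≤ 3 — true of each 'Match' example, false of each 'No match' one.
[mass: 20, skin: scales, legs: 8]: mass = 20, legs = 8 — doesn't match, so No match. [mass: 49, skin: feathers, legs: 0]: mass = 49, legs = 0 — satisfies this, so Match. [mass: 23, skin: feathers, legs: 5]: mass = 23, legs = 5 — doesn't match, so No match.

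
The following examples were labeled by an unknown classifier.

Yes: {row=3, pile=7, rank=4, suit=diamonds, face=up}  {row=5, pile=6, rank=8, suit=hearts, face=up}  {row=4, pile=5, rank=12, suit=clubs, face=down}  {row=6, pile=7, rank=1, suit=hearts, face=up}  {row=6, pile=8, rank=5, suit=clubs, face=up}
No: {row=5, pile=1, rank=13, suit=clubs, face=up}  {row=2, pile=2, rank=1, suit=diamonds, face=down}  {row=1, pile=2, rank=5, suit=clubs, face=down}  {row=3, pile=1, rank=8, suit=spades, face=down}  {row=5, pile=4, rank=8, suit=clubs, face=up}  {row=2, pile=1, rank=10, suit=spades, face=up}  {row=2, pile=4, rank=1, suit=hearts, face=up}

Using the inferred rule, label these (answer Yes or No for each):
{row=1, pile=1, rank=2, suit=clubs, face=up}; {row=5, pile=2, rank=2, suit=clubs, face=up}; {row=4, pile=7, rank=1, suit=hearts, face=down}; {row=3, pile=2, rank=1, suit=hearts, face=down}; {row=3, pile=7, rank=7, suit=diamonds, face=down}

No, No, Yes, No, Yes

The simplest hypothesis consistent with all the labels is: pile ≥ 5.
{row=1, pile=1, rank=2, suit=clubs, face=up}: pile = 1 — lacks this property, so No. {row=5, pile=2, rank=2, suit=clubs, face=up}: pile = 2 — lacks this property, so No. {row=4, pile=7, rank=1, suit=hearts, face=down}: pile = 7 — fits, so Yes. {row=3, pile=2, rank=1, suit=hearts, face=down}: pile = 2 — lacks this property, so No. {row=3, pile=7, rank=7, suit=diamonds, face=down}: pile = 7 — fits, so Yes.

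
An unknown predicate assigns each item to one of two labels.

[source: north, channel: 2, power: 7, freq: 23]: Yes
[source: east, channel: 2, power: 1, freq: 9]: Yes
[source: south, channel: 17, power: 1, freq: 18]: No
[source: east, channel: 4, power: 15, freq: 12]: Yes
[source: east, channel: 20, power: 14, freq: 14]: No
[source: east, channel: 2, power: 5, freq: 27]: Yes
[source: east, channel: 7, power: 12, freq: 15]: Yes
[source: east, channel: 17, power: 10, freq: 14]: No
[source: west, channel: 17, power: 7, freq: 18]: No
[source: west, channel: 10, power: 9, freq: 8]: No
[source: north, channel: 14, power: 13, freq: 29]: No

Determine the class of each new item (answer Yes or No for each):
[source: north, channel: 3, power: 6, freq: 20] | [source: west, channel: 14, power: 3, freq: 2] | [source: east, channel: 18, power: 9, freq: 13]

Yes, No, No

A rule that fits every label: channel ≤ 7 — true of each 'Yes' example, false of each 'No' one.
[source: north, channel: 3, power: 6, freq: 20]: channel = 3 — passes, so Yes.
[source: west, channel: 14, power: 3, freq: 2]: channel = 14 — lacks this property, so No.
[source: east, channel: 18, power: 9, freq: 13]: channel = 18 — lacks this property, so No.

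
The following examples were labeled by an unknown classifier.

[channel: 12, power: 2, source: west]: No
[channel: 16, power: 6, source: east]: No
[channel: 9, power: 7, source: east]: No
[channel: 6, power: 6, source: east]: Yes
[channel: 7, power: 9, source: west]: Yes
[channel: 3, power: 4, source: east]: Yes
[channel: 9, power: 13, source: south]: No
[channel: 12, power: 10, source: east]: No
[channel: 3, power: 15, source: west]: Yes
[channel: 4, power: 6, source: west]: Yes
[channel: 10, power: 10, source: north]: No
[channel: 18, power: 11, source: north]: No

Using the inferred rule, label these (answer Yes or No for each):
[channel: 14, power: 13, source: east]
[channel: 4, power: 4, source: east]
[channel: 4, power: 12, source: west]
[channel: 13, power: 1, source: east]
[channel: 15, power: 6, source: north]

No, Yes, Yes, No, No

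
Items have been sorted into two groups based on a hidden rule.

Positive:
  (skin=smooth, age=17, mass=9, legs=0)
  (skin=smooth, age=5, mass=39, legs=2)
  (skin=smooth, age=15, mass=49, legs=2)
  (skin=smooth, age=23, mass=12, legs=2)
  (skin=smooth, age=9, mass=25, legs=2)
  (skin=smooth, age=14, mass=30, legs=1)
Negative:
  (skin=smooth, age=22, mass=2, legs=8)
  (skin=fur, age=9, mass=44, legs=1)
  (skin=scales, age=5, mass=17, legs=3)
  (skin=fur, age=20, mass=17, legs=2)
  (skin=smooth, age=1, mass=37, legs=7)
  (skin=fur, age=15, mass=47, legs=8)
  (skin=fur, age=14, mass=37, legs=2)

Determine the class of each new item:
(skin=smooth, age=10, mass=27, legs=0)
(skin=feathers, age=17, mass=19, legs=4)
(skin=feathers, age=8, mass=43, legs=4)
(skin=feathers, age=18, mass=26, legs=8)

Positive, Negative, Negative, Negative

The pattern is that an item is 'Positive' exactly when: skin is smooth AND legs ≤ 2.
(skin=smooth, age=10, mass=27, legs=0): Positive (skin is smooth, legs = 0). (skin=feathers, age=17, mass=19, legs=4): Negative (skin is feathers, legs = 4). (skin=feathers, age=8, mass=43, legs=4): Negative (skin is feathers, legs = 4). (skin=feathers, age=18, mass=26, legs=8): Negative (skin is feathers, legs = 8).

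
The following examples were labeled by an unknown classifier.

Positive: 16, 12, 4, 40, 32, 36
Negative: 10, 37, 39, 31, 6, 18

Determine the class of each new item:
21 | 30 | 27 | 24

Negative, Negative, Negative, Positive

The common property of the 'Positive' items is: multiple of 4. No 'Negative' item has it.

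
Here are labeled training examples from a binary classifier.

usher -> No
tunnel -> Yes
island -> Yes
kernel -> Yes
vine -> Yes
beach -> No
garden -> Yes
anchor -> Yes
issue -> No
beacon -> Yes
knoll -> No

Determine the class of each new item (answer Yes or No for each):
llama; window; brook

The distinguishing property — even length — holds for all the 'Yes' cases and none of the 'No' cases.
llama: length 5 — doesn't qualify, so No. window: length 6 — has this property, so Yes. brook: length 5 — doesn't qualify, so No.

No, Yes, No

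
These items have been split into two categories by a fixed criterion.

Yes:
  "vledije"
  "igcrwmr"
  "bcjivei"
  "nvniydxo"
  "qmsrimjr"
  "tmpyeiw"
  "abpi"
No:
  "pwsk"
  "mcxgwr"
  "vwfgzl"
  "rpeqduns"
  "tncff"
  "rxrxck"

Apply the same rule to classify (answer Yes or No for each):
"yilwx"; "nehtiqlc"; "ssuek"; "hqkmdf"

Yes, Yes, No, No

All 'Yes' examples share one property — contains 'i' — and every 'No' example lacks it.
"yilwx" → has 'i' → Yes. "nehtiqlc" → has 'i' → Yes. "ssuek" → no 'i' → No. "hqkmdf" → no 'i' → No.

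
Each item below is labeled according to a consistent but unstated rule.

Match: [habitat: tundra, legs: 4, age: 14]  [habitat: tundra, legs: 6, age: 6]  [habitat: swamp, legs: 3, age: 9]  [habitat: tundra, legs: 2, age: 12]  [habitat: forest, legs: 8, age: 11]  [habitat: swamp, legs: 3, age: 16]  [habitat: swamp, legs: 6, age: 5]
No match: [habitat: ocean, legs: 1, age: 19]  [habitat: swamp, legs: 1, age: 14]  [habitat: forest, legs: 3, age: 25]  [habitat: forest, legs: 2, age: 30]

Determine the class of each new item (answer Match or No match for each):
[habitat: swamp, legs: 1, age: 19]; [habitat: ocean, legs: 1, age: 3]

No match, No match

The classifier is using: age ≤ 16 AND legs ≥ 2.
[habitat: swamp, legs: 1, age: 19]: age = 19, legs = 1, does not fit → No match. [habitat: ocean, legs: 1, age: 3]: age = 3, legs = 1, does not fit → No match.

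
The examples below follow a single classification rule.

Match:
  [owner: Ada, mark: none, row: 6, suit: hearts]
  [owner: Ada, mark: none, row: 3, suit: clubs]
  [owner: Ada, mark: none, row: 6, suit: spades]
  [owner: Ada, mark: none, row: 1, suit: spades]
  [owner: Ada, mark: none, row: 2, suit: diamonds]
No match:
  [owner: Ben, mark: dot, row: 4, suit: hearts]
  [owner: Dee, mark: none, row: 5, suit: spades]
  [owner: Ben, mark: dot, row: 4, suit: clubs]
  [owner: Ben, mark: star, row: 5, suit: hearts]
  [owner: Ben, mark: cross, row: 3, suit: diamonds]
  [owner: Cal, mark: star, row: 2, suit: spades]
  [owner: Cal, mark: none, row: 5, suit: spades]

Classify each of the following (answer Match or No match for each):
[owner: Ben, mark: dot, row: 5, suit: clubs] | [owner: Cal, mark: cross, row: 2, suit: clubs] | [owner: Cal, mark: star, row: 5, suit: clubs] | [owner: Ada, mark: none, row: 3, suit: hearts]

No match, No match, No match, Match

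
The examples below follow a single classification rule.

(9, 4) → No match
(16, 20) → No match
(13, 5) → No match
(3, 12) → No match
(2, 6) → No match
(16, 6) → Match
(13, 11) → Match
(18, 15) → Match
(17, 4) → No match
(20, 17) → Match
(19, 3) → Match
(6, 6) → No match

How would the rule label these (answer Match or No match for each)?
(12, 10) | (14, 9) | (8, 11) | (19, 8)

Match, Match, No match, Match

The simplest hypothesis consistent with all the labels is: first > second AND sum ≥ 22.
(12, 10) → 12 > 10, 12+10 = 22 → Match. (14, 9) → 14 > 9, 14+9 = 23 → Match. (8, 11) → 8 < 11, 8+11 = 19 → No match. (19, 8) → 19 > 8, 19+8 = 27 → Match.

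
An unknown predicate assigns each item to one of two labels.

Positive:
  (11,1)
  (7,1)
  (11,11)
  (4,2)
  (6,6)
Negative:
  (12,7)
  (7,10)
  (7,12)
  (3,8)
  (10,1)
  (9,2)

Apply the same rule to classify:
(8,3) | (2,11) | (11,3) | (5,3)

All 'Positive' examples share one property — sum is even — and every 'Negative' example lacks it.

Negative, Negative, Positive, Positive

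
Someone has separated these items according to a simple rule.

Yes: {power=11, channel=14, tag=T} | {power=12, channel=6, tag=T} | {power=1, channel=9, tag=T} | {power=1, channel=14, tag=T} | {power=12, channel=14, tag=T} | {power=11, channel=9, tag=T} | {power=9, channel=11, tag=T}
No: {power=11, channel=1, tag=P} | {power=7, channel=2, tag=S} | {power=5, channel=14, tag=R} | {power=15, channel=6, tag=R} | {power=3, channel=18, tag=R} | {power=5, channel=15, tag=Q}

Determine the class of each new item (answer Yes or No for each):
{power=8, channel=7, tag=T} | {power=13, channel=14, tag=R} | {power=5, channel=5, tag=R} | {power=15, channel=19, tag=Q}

Yes, No, No, No

The common property of the 'Yes' items is: tag is T. No 'No' item has it.
{power=8, channel=7, tag=T}: tag is T, matches → Yes. {power=13, channel=14, tag=R}: tag is R, does not satisfy this → No. {power=5, channel=5, tag=R}: tag is R, does not satisfy this → No. {power=15, channel=19, tag=Q}: tag is Q, does not satisfy this → No.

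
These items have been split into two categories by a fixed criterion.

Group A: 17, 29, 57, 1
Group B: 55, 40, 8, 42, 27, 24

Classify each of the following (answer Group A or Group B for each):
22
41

Group B, Group A

The classifier is using: ≡ 1 (mod 4).
22: 22 mod 4 = 2, doesn't match → Group B.
41: 41 mod 4 = 1, passes → Group A.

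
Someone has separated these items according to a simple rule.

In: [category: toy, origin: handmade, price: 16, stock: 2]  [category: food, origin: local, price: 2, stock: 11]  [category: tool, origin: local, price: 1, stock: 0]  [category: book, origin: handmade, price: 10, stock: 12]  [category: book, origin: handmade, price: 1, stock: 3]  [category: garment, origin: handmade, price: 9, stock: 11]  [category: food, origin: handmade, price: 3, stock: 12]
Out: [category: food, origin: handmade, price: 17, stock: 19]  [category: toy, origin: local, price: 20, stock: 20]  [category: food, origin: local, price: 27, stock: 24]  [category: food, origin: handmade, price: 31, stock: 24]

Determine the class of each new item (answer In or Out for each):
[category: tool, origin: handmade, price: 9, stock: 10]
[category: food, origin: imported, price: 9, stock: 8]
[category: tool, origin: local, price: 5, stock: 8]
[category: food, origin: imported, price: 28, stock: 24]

One predicate separates the groups cleanly: price ≤ 16.
[category: tool, origin: handmade, price: 9, stock: 10] — price = 9, hence In.
[category: food, origin: imported, price: 9, stock: 8] — price = 9, hence In.
[category: tool, origin: local, price: 5, stock: 8] — price = 5, hence In.
[category: food, origin: imported, price: 28, stock: 24] — price = 28, hence Out.

In, In, In, Out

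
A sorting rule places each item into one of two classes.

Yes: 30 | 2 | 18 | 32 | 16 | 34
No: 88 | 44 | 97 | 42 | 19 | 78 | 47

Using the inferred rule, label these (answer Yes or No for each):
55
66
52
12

The pattern is that an item is 'Yes' exactly when: even AND at most 34.

No, No, No, Yes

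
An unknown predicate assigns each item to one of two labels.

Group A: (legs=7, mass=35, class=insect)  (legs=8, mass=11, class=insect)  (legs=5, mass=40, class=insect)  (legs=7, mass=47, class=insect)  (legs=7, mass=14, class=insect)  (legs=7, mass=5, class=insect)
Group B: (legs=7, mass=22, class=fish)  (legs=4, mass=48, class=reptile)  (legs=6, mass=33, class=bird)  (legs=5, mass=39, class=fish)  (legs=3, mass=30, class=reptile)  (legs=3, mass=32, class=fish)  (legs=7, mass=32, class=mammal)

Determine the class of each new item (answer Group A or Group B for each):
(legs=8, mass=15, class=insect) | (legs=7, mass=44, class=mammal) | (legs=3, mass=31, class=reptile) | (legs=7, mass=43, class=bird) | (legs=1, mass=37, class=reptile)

The simplest hypothesis consistent with all the labels is: class is insect.
(legs=8, mass=15, class=insect): class is insect — fits, so Group A. (legs=7, mass=44, class=mammal): class is mammal — doesn't qualify, so Group B. (legs=3, mass=31, class=reptile): class is reptile — doesn't qualify, so Group B. (legs=7, mass=43, class=bird): class is bird — doesn't qualify, so Group B. (legs=1, mass=37, class=reptile): class is reptile — doesn't qualify, so Group B.

Group A, Group B, Group B, Group B, Group B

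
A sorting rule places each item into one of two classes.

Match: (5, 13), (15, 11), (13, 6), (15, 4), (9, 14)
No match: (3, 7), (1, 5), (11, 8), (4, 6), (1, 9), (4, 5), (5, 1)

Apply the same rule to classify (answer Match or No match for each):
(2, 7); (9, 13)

The pattern is that an item is 'Match' exactly when: max ≥ 13.
(2, 7) — max 7, hence No match. (9, 13) — max 13, hence Match.

No match, Match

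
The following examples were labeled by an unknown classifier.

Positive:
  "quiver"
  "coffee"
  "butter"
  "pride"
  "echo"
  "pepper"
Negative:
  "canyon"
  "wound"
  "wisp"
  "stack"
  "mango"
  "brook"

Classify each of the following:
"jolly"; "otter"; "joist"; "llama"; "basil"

Negative, Positive, Negative, Negative, Negative

The rule appears to be: contains 'e'.
"jolly": no 'e' — fails the rule, so Negative. "otter": has 'e' — has this property, so Positive. "joist": no 'e' — fails the rule, so Negative. "llama": no 'e' — fails the rule, so Negative. "basil": no 'e' — fails the rule, so Negative.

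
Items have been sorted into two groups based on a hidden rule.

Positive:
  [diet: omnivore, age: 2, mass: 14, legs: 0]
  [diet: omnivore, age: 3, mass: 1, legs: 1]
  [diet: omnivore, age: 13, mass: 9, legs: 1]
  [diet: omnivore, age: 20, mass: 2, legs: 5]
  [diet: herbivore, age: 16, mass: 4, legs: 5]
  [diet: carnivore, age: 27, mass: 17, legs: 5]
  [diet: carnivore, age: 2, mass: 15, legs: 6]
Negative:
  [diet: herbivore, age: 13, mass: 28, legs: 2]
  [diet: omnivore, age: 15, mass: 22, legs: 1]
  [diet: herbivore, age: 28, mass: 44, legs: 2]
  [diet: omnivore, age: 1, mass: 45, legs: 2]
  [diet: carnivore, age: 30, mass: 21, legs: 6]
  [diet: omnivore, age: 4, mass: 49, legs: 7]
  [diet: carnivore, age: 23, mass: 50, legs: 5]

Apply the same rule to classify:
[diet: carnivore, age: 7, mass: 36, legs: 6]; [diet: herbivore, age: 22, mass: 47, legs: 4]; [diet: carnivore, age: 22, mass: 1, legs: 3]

Negative, Negative, Positive

The distinguishing property — mass ≤ 17 — holds for all the 'Positive' cases and none of the 'Negative' cases.
[diet: carnivore, age: 7, mass: 36, legs: 6] → mass = 36 → Negative. [diet: herbivore, age: 22, mass: 47, legs: 4] → mass = 47 → Negative. [diet: carnivore, age: 22, mass: 1, legs: 3] → mass = 1 → Positive.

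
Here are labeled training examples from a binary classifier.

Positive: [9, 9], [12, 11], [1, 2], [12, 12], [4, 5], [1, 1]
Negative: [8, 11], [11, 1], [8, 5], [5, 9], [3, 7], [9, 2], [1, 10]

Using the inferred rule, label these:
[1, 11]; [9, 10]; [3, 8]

Negative, Positive, Negative

A rule that fits every label: |first − second| ≤ 1 — true of each 'Positive' example, false of each 'Negative' one.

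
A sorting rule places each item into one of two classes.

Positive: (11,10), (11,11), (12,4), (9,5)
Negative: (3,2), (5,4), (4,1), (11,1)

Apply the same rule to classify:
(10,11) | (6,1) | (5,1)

The distinguishing property — sum ≥ 14 — holds for all the 'Positive' cases and none of the 'Negative' cases.
Positive: (10,11), since 10+11 = 21. Negative: (6,1), since 6+1 = 7. Negative: (5,1), since 5+1 = 6.

Positive, Negative, Negative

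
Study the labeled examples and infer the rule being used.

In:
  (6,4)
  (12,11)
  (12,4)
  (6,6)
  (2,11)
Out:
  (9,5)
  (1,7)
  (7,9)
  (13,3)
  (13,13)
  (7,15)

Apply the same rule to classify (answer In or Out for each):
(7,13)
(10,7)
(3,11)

Out, In, Out

The distinguishing property — first is even — holds for all the 'In' cases and none of the 'Out' cases.
(7,13) → first 7 → Out.
(10,7) → first 10 → In.
(3,11) → first 3 → Out.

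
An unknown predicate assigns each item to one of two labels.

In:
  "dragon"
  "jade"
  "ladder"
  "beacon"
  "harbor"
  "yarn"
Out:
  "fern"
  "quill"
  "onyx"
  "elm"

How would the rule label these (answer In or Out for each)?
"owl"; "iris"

Out, Out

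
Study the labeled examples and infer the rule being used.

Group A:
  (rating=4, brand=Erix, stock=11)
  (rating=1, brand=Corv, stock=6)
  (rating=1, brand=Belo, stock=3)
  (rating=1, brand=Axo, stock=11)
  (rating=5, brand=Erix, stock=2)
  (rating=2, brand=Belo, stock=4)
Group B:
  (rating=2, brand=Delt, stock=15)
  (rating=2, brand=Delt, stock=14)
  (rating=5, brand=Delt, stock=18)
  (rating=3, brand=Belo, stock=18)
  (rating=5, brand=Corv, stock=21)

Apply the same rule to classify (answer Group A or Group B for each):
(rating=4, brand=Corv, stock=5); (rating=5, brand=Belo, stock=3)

Group A, Group A

The rule appears to be: stock ≤ 11.
(rating=4, brand=Corv, stock=5): stock = 5, satisfies this → Group A.
(rating=5, brand=Belo, stock=3): stock = 3, satisfies this → Group A.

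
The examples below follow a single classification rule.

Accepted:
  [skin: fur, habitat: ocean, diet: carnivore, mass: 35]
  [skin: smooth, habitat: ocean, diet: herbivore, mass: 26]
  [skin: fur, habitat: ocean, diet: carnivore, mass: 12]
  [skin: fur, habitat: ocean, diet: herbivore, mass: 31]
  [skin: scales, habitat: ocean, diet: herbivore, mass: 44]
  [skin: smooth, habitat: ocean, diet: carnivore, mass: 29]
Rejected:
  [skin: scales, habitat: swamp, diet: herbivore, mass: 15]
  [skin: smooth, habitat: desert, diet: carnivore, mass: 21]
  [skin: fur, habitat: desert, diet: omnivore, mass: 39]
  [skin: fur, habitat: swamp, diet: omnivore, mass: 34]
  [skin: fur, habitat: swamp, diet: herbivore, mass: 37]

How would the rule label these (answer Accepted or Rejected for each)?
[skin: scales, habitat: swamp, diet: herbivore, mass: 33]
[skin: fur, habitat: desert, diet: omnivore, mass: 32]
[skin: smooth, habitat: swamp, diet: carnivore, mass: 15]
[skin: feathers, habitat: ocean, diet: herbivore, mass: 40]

Rejected, Rejected, Rejected, Accepted

One predicate separates the groups cleanly: habitat is ocean.
[skin: scales, habitat: swamp, diet: herbivore, mass: 33] — habitat is swamp, hence Rejected. [skin: fur, habitat: desert, diet: omnivore, mass: 32] — habitat is desert, hence Rejected. [skin: smooth, habitat: swamp, diet: carnivore, mass: 15] — habitat is swamp, hence Rejected. [skin: feathers, habitat: ocean, diet: herbivore, mass: 40] — habitat is ocean, hence Accepted.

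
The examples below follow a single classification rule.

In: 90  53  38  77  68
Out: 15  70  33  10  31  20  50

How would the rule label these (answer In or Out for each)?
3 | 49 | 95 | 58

The common property of the 'In' items is: digit sum ≥ 8. No 'Out' item has it.
Out: 3, since digit sum 3.
In: 49, since digit sum 4+9 = 13.
In: 95, since digit sum 9+5 = 14.
In: 58, since digit sum 5+8 = 13.

Out, In, In, In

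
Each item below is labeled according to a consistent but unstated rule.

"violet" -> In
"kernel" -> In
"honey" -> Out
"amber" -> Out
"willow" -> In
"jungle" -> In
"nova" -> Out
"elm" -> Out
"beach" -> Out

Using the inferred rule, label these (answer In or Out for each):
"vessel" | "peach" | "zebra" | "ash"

The classifier is using: length 6.

In, Out, Out, Out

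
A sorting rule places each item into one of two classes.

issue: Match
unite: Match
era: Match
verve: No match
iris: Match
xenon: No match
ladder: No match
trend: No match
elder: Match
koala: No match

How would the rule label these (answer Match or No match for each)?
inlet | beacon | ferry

Match, No match, No match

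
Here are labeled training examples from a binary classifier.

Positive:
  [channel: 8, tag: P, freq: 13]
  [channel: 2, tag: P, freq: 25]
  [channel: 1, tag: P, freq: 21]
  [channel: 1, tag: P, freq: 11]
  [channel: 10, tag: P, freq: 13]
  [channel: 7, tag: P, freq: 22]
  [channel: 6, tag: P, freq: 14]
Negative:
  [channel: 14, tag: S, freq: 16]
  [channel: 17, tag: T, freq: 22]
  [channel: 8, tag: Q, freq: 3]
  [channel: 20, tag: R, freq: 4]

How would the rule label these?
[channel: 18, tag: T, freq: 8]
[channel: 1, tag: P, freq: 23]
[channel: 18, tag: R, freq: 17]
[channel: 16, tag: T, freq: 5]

Negative, Positive, Negative, Negative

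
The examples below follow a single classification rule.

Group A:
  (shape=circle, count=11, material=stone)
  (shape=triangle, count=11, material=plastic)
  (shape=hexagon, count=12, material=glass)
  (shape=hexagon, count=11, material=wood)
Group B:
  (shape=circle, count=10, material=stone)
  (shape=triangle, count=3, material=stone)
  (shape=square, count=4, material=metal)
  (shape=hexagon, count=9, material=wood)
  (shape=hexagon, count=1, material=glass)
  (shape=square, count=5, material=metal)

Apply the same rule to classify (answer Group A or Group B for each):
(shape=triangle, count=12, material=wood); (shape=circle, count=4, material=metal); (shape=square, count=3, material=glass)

Group A, Group B, Group B

The classifier is using: count ≥ 11.
(shape=triangle, count=12, material=wood) → count = 12 → Group A.
(shape=circle, count=4, material=metal) → count = 4 → Group B.
(shape=square, count=3, material=glass) → count = 3 → Group B.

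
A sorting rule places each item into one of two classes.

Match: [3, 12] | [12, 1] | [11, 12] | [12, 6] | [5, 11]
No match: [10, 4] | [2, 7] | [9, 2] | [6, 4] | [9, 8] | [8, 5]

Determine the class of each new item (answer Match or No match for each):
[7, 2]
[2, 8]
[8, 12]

The common property of the 'Match' items is: max ≥ 11. No 'No match' item has it.
No match: [7, 2], since max 7. No match: [2, 8], since max 8. Match: [8, 12], since max 12.

No match, No match, Match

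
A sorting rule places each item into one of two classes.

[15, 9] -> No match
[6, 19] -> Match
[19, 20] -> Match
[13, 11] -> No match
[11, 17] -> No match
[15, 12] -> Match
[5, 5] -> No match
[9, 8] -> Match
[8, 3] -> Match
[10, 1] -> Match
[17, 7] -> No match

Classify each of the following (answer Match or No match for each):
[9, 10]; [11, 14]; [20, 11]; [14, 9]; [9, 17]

Match, Match, Match, Match, No match

The pattern is that an item is 'Match' exactly when: sum is odd.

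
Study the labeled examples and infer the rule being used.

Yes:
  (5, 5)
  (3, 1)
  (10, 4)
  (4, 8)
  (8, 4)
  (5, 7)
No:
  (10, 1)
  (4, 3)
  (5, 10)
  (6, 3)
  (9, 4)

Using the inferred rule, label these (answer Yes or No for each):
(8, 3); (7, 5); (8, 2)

No, Yes, Yes

One predicate separates the groups cleanly: sum is even.
(8, 3): 8+3 = 11, does not fit → No. (7, 5): 7+5 = 12, checks out → Yes. (8, 2): 8+2 = 10, checks out → Yes.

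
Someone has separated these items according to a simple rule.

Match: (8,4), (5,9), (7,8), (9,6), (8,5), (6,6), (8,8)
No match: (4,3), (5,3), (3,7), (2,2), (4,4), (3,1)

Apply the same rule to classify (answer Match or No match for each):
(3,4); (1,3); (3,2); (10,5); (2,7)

No match, No match, No match, Match, No match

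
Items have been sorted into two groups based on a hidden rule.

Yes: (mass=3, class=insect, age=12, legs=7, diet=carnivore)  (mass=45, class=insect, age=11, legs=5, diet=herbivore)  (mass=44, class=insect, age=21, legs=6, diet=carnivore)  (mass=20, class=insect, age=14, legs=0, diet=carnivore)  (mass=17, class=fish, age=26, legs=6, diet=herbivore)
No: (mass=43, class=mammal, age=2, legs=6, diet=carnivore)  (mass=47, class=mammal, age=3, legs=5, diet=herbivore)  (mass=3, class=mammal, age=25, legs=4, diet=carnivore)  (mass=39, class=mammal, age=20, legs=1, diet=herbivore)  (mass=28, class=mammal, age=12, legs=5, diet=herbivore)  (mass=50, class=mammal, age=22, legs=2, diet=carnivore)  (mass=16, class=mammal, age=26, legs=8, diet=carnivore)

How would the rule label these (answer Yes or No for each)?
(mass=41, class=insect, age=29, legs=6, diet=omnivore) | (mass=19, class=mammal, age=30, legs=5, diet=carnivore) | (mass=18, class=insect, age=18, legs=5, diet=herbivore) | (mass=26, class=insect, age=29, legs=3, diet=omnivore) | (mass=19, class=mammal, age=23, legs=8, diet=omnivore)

Yes, No, Yes, Yes, No

The simplest hypothesis consistent with all the labels is: class is not mammal.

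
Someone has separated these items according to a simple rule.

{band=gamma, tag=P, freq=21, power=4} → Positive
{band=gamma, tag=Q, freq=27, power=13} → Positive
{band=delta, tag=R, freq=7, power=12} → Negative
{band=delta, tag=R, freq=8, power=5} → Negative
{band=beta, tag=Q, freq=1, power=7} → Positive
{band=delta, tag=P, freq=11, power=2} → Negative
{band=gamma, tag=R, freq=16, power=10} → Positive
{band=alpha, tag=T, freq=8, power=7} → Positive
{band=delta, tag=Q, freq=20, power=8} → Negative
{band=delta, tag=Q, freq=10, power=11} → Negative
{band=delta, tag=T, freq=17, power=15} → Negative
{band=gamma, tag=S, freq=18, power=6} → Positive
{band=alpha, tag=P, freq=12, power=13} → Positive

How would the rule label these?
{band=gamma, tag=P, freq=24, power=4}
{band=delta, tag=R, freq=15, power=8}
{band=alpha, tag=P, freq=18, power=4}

Comparing the two groups points to one rule — band is not delta.
{band=gamma, tag=P, freq=24, power=4}: band is gamma, has this property → Positive.
{band=delta, tag=R, freq=15, power=8}: band is delta, does not pass → Negative.
{band=alpha, tag=P, freq=18, power=4}: band is alpha, has this property → Positive.

Positive, Negative, Positive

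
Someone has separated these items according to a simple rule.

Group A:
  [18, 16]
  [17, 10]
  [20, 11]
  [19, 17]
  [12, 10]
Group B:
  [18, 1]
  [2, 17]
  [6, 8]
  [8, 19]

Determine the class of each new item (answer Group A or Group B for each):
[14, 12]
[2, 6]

Group A, Group B

The distinguishing property — min ≥ 10 — holds for all the 'Group A' cases and none of the 'Group B' cases.
[14, 12]: min 12 — meets the rule, so Group A.
[2, 6]: min 2 — doesn't match, so Group B.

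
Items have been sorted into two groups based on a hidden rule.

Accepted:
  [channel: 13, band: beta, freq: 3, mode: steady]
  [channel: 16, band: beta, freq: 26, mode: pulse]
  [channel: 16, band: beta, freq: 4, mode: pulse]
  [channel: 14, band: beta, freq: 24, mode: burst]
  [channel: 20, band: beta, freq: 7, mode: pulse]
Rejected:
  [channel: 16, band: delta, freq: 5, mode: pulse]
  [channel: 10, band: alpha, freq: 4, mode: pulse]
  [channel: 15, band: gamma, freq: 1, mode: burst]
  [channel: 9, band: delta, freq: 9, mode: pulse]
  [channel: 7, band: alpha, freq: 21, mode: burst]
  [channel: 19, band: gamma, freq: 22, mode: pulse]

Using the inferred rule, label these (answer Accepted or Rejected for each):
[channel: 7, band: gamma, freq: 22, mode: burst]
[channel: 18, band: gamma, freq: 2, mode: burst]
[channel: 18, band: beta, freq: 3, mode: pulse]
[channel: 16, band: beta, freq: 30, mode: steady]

Checking candidate rules against both groups, what survives is: band is beta.
[channel: 7, band: gamma, freq: 22, mode: burst] — band is gamma, hence Rejected.
[channel: 18, band: gamma, freq: 2, mode: burst] — band is gamma, hence Rejected.
[channel: 18, band: beta, freq: 3, mode: pulse] — band is beta, hence Accepted.
[channel: 16, band: beta, freq: 30, mode: steady] — band is beta, hence Accepted.

Rejected, Rejected, Accepted, Accepted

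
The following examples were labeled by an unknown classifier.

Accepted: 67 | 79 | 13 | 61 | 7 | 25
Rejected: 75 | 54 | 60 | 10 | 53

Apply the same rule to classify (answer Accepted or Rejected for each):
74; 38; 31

Rejected, Rejected, Accepted

Comparing the two groups points to one rule — ≡ 1 (mod 6).
74 — 74 mod 6 = 2, hence Rejected. 38 — 38 mod 6 = 2, hence Rejected. 31 — 31 mod 6 = 1, hence Accepted.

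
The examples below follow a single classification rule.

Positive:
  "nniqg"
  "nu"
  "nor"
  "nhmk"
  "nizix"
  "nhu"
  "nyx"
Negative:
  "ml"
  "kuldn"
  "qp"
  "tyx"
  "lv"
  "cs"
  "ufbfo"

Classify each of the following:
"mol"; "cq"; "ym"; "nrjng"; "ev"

Negative, Negative, Negative, Positive, Negative

The distinguishing property — starts with 'n' — holds for all the 'Positive' cases and none of the 'Negative' cases.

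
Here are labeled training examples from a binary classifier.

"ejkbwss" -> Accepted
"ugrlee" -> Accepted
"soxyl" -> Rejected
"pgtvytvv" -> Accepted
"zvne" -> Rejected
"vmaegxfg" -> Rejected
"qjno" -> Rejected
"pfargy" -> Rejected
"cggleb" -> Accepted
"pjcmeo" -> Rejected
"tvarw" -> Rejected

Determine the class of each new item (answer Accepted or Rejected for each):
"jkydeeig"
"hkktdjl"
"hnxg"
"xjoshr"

Accepted, Accepted, Rejected, Rejected

All 'Accepted' examples share one property — has a double letter — and every 'Rejected' example lacks it.
"jkydeeig": 'ee' doubled — has this property, so Accepted.
"hkktdjl": 'kk' doubled — has this property, so Accepted.
"hnxg": no doubled letter — doesn't match, so Rejected.
"xjoshr": no doubled letter — doesn't match, so Rejected.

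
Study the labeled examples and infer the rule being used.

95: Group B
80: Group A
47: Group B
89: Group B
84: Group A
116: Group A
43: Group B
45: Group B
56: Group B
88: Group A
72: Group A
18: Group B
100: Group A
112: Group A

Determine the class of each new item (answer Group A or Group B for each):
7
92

Group B, Group A

Every 'Group A' example satisfies: even AND at least 72. None of the 'Group B' examples do.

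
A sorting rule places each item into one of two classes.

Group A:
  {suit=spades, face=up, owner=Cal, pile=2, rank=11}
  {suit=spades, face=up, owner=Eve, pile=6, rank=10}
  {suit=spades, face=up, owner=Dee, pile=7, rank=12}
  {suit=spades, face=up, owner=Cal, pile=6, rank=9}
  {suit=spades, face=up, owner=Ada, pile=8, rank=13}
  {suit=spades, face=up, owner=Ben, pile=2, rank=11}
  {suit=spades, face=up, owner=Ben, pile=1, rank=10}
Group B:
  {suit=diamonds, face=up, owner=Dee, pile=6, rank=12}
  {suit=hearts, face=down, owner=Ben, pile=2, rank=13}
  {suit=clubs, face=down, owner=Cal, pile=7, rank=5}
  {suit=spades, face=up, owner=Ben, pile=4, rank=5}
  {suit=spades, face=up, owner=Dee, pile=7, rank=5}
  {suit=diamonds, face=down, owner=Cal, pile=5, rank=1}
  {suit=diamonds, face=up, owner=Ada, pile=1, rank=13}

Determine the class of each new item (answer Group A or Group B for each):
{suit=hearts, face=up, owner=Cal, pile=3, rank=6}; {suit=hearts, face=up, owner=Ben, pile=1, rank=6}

Group B, Group B

The rule appears to be: suit is spades AND rank ≥ 9.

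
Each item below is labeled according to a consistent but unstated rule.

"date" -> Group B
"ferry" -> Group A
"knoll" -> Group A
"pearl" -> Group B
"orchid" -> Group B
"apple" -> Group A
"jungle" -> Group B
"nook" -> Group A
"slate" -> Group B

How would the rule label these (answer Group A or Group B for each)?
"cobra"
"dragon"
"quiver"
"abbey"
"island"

Group B, Group B, Group B, Group A, Group B

A rule that fits every label: has a double letter — true of each 'Group A' example, false of each 'Group B' one.
"cobra": no doubled letter — lacks this property, so Group B.
"dragon": no doubled letter — lacks this property, so Group B.
"quiver": no doubled letter — lacks this property, so Group B.
"abbey": 'bb' doubled — fits, so Group A.
"island": no doubled letter — lacks this property, so Group B.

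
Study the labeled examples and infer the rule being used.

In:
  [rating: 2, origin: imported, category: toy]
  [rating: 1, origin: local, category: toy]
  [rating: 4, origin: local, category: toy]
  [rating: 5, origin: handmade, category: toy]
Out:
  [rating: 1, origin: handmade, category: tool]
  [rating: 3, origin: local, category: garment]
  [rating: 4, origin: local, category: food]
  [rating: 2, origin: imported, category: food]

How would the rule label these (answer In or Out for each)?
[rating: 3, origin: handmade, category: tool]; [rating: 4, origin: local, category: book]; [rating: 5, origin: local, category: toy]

The classifier is using: category is toy.

Out, Out, In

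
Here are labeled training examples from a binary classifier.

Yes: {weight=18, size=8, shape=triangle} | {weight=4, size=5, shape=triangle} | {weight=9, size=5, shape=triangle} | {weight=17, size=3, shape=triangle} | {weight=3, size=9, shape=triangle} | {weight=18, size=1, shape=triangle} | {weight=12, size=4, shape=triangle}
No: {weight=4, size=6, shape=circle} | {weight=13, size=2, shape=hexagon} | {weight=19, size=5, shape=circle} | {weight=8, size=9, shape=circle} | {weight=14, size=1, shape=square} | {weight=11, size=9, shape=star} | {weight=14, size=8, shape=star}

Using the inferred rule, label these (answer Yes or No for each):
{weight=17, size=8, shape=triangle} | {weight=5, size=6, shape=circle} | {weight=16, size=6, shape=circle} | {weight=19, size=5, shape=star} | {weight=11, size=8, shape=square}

Yes, No, No, No, No

Every 'Yes' example satisfies: shape is triangle. None of the 'No' examples do.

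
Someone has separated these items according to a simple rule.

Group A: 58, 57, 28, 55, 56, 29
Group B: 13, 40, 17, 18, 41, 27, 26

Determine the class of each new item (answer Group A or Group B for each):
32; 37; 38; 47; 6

The classifier is using: digit sum ≥ 10.
32: digit sum 3+2 = 5 — does not pass, so Group B.
37: digit sum 3+7 = 10 — checks out, so Group A.
38: digit sum 3+8 = 11 — checks out, so Group A.
47: digit sum 4+7 = 11 — checks out, so Group A.
6: digit sum 6 — does not pass, so Group B.

Group B, Group A, Group A, Group A, Group B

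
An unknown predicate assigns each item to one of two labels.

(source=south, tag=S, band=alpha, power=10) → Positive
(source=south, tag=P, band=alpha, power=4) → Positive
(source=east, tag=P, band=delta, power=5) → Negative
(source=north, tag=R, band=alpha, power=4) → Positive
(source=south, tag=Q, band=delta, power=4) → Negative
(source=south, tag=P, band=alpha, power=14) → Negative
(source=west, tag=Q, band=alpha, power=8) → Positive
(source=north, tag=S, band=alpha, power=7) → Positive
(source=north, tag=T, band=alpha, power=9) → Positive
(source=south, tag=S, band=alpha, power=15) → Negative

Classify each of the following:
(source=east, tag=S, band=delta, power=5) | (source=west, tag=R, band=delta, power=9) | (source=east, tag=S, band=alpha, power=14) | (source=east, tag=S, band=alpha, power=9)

The rule appears to be: band is alpha AND power ≤ 10.
(source=east, tag=S, band=delta, power=5) — band is delta, power = 5, hence Negative.
(source=west, tag=R, band=delta, power=9) — band is delta, power = 9, hence Negative.
(source=east, tag=S, band=alpha, power=14) — band is alpha, power = 14, hence Negative.
(source=east, tag=S, band=alpha, power=9) — band is alpha, power = 9, hence Positive.

Negative, Negative, Negative, Positive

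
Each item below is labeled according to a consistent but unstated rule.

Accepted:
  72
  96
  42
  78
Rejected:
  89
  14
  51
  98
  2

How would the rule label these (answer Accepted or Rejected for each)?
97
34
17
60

'Accepted' ⟺ multiple of 6.
Rejected: 97, since 97 = 6·16 + 1. Rejected: 34, since 34 = 6·5 + 4. Rejected: 17, since 17 = 6·2 + 5. Accepted: 60, since 60 = 6·10.

Rejected, Rejected, Rejected, Accepted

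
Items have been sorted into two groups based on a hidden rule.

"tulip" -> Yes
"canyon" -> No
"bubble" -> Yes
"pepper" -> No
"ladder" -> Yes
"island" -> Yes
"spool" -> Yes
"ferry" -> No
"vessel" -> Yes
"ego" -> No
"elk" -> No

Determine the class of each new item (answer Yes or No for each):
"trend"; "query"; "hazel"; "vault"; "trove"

'Yes' ⟺ length ≥ 5 AND contains 'l'.
"trend": No (length 5, no 'l').
"query": No (length 5, no 'l').
"hazel": Yes (length 5, has 'l').
"vault": Yes (length 5, has 'l').
"trove": No (length 5, no 'l').

No, No, Yes, Yes, No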